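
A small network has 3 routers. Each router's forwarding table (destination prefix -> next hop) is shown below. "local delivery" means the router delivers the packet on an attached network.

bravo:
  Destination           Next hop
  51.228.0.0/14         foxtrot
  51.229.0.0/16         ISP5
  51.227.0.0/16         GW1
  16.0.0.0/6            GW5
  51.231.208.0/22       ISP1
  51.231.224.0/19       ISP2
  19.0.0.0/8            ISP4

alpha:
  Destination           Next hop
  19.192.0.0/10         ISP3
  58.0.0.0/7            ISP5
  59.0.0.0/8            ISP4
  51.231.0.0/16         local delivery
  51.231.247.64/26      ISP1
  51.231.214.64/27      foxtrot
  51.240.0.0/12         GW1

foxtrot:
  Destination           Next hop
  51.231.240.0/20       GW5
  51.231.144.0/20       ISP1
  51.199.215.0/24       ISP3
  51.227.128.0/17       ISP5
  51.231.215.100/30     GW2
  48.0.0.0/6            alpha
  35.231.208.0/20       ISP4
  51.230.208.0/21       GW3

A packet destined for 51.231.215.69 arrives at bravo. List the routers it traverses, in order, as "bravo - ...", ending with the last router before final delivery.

At bravo: longest match for 51.231.215.69 is 51.228.0.0/14 -> foxtrot
At foxtrot: longest match for 51.231.215.69 is 48.0.0.0/6 -> alpha
At alpha: longest match for 51.231.215.69 is 51.231.0.0/16 -> local delivery

bravo - foxtrot - alpha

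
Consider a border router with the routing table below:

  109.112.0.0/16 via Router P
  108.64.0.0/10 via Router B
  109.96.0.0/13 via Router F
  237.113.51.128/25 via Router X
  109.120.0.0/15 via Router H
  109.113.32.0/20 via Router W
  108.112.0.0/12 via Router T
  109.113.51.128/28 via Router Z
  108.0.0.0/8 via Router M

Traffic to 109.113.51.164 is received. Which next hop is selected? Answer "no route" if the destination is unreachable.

no route

No entry's prefix contains 109.113.51.164; there is no default route.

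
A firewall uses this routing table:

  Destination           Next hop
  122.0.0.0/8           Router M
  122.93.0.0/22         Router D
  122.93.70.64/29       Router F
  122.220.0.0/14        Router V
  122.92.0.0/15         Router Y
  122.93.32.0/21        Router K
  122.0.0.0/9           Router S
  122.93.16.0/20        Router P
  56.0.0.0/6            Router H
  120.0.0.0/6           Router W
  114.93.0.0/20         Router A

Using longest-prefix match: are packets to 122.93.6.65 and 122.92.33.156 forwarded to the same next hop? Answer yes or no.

yes

122.93.6.65: longest match 122.92.0.0/15 -> Router Y
122.92.33.156: longest match 122.92.0.0/15 -> Router Y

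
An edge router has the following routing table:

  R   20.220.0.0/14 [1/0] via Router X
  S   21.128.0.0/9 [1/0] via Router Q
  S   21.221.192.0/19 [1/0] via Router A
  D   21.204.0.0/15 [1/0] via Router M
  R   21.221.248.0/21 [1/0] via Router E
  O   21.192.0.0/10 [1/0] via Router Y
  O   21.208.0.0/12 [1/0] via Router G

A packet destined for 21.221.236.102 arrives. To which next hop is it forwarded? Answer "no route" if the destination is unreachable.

Router G

Routes whose prefix contains 21.221.236.102:
  21.128.0.0/9 (21.128.0.0 - 21.255.255.255) -> Router Q
  21.192.0.0/10 (21.192.0.0 - 21.255.255.255) -> Router Y
  21.208.0.0/12 (21.208.0.0 - 21.223.255.255) -> Router G
More-specific entries that do NOT match:
  21.221.248.0/21 (21.221.248.0 - 21.221.255.255) does not contain 21.221.236.102
  21.221.192.0/19 (21.221.192.0 - 21.221.223.255) does not contain 21.221.236.102
  21.204.0.0/15 (21.204.0.0 - 21.205.255.255) does not contain 21.221.236.102
  20.220.0.0/14 (20.220.0.0 - 20.223.255.255) does not contain 21.221.236.102
Longest matching prefix is /12 -> next hop Router G.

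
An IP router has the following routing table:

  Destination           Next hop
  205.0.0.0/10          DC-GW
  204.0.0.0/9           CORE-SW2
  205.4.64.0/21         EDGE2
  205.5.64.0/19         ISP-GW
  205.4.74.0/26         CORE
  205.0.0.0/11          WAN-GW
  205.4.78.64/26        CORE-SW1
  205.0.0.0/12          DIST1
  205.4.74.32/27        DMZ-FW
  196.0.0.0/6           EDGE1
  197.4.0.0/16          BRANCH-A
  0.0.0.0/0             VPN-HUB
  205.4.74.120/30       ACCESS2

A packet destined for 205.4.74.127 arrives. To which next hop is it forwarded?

DIST1

Routes whose prefix contains 205.4.74.127:
  0.0.0.0/0 (default, matches everything) -> VPN-HUB
  205.0.0.0/10 (205.0.0.0 - 205.63.255.255) -> DC-GW
  205.0.0.0/11 (205.0.0.0 - 205.31.255.255) -> WAN-GW
  205.0.0.0/12 (205.0.0.0 - 205.15.255.255) -> DIST1
More-specific entries that do NOT match:
  205.4.74.120/30 (205.4.74.120 - 205.4.74.123) does not contain 205.4.74.127
  205.4.74.32/27 (205.4.74.32 - 205.4.74.63) does not contain 205.4.74.127
  205.4.74.0/26 (205.4.74.0 - 205.4.74.63) does not contain 205.4.74.127
  205.4.78.64/26 (205.4.78.64 - 205.4.78.127) does not contain 205.4.74.127
  205.4.64.0/21 (205.4.64.0 - 205.4.71.255) does not contain 205.4.74.127
  205.5.64.0/19 (205.5.64.0 - 205.5.95.255) does not contain 205.4.74.127
  197.4.0.0/16 (197.4.0.0 - 197.4.255.255) does not contain 205.4.74.127
Longest matching prefix is /12 -> next hop DIST1.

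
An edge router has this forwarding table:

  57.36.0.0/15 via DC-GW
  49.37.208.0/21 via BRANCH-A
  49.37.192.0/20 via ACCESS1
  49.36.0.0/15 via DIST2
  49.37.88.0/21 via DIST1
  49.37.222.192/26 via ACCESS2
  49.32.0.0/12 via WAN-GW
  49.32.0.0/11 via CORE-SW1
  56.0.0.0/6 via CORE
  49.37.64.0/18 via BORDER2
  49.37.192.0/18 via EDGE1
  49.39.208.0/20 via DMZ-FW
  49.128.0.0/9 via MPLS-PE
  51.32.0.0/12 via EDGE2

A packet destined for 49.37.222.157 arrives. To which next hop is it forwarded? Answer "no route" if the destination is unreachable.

Routes whose prefix contains 49.37.222.157:
  49.32.0.0/11 (49.32.0.0 - 49.63.255.255) -> CORE-SW1
  49.32.0.0/12 (49.32.0.0 - 49.47.255.255) -> WAN-GW
  49.36.0.0/15 (49.36.0.0 - 49.37.255.255) -> DIST2
  49.37.192.0/18 (49.37.192.0 - 49.37.255.255) -> EDGE1
More-specific entries that do NOT match:
  49.37.222.192/26 (49.37.222.192 - 49.37.222.255) does not contain 49.37.222.157
  49.37.208.0/21 (49.37.208.0 - 49.37.215.255) does not contain 49.37.222.157
  49.37.88.0/21 (49.37.88.0 - 49.37.95.255) does not contain 49.37.222.157
  49.37.192.0/20 (49.37.192.0 - 49.37.207.255) does not contain 49.37.222.157
  49.39.208.0/20 (49.39.208.0 - 49.39.223.255) does not contain 49.37.222.157
Longest matching prefix is /18 -> next hop EDGE1.

EDGE1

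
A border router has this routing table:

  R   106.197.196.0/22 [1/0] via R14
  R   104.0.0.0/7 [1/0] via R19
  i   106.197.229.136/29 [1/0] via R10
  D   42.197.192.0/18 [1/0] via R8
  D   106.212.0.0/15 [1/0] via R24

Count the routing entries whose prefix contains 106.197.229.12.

0

No listed prefix contains 106.197.229.12.
Total matching entries: 0.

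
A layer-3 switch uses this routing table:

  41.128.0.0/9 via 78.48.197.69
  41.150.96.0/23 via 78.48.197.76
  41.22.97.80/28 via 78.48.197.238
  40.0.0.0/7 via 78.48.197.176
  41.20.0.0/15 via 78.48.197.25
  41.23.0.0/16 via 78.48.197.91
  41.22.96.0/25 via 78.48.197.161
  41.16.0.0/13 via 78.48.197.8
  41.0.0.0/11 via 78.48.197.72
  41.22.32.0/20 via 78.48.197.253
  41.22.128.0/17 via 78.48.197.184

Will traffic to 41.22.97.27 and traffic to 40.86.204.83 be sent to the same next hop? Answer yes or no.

no

41.22.97.27: longest match 41.16.0.0/13 -> 78.48.197.8
40.86.204.83: longest match 40.0.0.0/7 -> 78.48.197.176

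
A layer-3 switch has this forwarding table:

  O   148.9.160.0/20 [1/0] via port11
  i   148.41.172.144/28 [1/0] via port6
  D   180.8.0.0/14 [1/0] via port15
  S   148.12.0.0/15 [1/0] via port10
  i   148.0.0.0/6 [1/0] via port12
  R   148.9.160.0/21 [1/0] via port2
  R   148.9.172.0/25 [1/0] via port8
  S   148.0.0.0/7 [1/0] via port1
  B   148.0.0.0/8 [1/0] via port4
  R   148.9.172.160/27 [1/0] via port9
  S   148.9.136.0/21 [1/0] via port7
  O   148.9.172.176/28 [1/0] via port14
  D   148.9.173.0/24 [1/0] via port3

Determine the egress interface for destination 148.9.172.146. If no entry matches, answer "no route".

port11

Routes whose prefix contains 148.9.172.146:
  148.0.0.0/6 (148.0.0.0 - 151.255.255.255) -> port12
  148.0.0.0/7 (148.0.0.0 - 149.255.255.255) -> port1
  148.0.0.0/8 (148.0.0.0 - 148.255.255.255) -> port4
  148.9.160.0/20 (148.9.160.0 - 148.9.175.255) -> port11
More-specific entries that do NOT match:
  148.41.172.144/28 (148.41.172.144 - 148.41.172.159) does not contain 148.9.172.146
  148.9.172.176/28 (148.9.172.176 - 148.9.172.191) does not contain 148.9.172.146
  148.9.172.160/27 (148.9.172.160 - 148.9.172.191) does not contain 148.9.172.146
  148.9.172.0/25 (148.9.172.0 - 148.9.172.127) does not contain 148.9.172.146
  148.9.173.0/24 (148.9.173.0 - 148.9.173.255) does not contain 148.9.172.146
  148.9.160.0/21 (148.9.160.0 - 148.9.167.255) does not contain 148.9.172.146
  148.9.136.0/21 (148.9.136.0 - 148.9.143.255) does not contain 148.9.172.146
Longest matching prefix is /20 -> interface port11.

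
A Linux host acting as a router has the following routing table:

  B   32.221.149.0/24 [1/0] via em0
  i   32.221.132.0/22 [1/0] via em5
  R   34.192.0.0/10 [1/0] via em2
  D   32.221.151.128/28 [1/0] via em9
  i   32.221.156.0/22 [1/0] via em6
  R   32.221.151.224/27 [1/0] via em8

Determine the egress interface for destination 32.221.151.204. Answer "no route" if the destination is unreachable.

No entry's prefix contains 32.221.151.204; there is no default route.

no route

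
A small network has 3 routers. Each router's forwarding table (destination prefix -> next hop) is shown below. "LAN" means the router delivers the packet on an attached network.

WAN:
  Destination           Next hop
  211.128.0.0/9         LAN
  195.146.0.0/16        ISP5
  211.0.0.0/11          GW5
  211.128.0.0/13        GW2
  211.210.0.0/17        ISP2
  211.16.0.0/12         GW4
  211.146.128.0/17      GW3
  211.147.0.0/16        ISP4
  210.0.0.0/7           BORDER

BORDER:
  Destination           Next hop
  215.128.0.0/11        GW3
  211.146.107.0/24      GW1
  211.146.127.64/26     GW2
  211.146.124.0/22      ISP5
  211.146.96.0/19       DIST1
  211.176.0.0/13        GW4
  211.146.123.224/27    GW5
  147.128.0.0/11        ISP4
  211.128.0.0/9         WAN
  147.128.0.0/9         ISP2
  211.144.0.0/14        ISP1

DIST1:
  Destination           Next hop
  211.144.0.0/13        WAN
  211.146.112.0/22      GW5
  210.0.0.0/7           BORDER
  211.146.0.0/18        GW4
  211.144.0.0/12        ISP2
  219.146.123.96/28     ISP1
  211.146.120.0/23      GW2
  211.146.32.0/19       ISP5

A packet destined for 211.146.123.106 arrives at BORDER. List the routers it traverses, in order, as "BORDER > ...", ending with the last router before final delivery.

At BORDER: longest match for 211.146.123.106 is 211.146.96.0/19 -> DIST1
At DIST1: longest match for 211.146.123.106 is 211.144.0.0/13 -> WAN
At WAN: longest match for 211.146.123.106 is 211.128.0.0/9 -> LAN

BORDER > DIST1 > WAN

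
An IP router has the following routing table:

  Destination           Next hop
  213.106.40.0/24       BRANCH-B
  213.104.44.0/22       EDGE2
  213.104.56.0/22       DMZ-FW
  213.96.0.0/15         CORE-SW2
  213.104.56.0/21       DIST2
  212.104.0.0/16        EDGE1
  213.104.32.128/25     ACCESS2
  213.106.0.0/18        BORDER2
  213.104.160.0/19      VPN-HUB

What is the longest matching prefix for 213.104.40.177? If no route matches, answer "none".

213.104.40.177 is outside every listed prefix and there is no default route.

none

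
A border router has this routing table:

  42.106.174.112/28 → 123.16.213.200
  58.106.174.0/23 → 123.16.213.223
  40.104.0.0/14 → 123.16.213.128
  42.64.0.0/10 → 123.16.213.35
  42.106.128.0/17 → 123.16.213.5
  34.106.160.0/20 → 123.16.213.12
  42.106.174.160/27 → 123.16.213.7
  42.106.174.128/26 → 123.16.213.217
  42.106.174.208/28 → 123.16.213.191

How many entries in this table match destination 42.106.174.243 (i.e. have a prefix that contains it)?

Prefixes containing 42.106.174.243:
  42.64.0.0/10 (42.64.0.0 - 42.127.255.255)
  42.106.128.0/17 (42.106.128.0 - 42.106.255.255)
Total matching entries: 2.

2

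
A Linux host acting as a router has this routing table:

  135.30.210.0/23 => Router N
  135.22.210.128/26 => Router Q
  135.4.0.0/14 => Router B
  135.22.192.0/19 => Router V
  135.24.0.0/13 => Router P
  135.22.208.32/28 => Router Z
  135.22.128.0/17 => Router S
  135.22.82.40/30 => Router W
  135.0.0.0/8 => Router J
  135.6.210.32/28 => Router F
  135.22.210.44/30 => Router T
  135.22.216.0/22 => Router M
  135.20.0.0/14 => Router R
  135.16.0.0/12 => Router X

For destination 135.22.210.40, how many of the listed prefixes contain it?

5

Prefixes containing 135.22.210.40:
  135.0.0.0/8 (135.0.0.0 - 135.255.255.255)
  135.16.0.0/12 (135.16.0.0 - 135.31.255.255)
  135.20.0.0/14 (135.20.0.0 - 135.23.255.255)
  135.22.128.0/17 (135.22.128.0 - 135.22.255.255)
  135.22.192.0/19 (135.22.192.0 - 135.22.223.255)
Total matching entries: 5.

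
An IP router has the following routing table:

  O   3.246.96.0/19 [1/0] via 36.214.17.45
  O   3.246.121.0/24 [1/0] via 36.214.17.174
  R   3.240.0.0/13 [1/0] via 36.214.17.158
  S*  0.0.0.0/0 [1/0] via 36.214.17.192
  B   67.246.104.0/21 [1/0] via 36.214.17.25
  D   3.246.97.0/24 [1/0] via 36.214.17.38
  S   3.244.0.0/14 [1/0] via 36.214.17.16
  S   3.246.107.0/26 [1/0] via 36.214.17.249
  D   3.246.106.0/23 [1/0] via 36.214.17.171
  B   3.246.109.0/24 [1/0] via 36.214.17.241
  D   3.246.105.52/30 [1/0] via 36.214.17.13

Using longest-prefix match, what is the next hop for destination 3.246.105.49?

Routes whose prefix contains 3.246.105.49:
  0.0.0.0/0 (default, matches everything) -> 36.214.17.192
  3.240.0.0/13 (3.240.0.0 - 3.247.255.255) -> 36.214.17.158
  3.244.0.0/14 (3.244.0.0 - 3.247.255.255) -> 36.214.17.16
  3.246.96.0/19 (3.246.96.0 - 3.246.127.255) -> 36.214.17.45
More-specific entries that do NOT match:
  3.246.105.52/30 (3.246.105.52 - 3.246.105.55) does not contain 3.246.105.49
  3.246.107.0/26 (3.246.107.0 - 3.246.107.63) does not contain 3.246.105.49
  3.246.121.0/24 (3.246.121.0 - 3.246.121.255) does not contain 3.246.105.49
  3.246.97.0/24 (3.246.97.0 - 3.246.97.255) does not contain 3.246.105.49
  3.246.109.0/24 (3.246.109.0 - 3.246.109.255) does not contain 3.246.105.49
  3.246.106.0/23 (3.246.106.0 - 3.246.107.255) does not contain 3.246.105.49
  67.246.104.0/21 (67.246.104.0 - 67.246.111.255) does not contain 3.246.105.49
Longest matching prefix is /19 -> next hop 36.214.17.45.

36.214.17.45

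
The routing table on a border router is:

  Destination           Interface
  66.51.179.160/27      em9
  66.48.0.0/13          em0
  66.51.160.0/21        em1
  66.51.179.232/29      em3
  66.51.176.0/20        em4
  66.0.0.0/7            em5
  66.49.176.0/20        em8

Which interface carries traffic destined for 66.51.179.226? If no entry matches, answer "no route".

em4

Routes whose prefix contains 66.51.179.226:
  66.0.0.0/7 (66.0.0.0 - 67.255.255.255) -> em5
  66.48.0.0/13 (66.48.0.0 - 66.55.255.255) -> em0
  66.51.176.0/20 (66.51.176.0 - 66.51.191.255) -> em4
More-specific entries that do NOT match:
  66.51.179.232/29 (66.51.179.232 - 66.51.179.239) does not contain 66.51.179.226
  66.51.179.160/27 (66.51.179.160 - 66.51.179.191) does not contain 66.51.179.226
  66.51.160.0/21 (66.51.160.0 - 66.51.167.255) does not contain 66.51.179.226
Longest matching prefix is /20 -> interface em4.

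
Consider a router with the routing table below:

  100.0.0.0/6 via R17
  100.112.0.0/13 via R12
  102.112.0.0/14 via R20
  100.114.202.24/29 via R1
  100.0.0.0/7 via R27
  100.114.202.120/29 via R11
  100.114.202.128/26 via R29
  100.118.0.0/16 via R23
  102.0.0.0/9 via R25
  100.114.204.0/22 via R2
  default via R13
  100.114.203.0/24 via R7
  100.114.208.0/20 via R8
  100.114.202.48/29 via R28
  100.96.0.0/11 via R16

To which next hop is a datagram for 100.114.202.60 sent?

Routes whose prefix contains 100.114.202.60:
  0.0.0.0/0 (default, matches everything) -> R13
  100.0.0.0/6 (100.0.0.0 - 103.255.255.255) -> R17
  100.0.0.0/7 (100.0.0.0 - 101.255.255.255) -> R27
  100.96.0.0/11 (100.96.0.0 - 100.127.255.255) -> R16
  100.112.0.0/13 (100.112.0.0 - 100.119.255.255) -> R12
More-specific entries that do NOT match:
  100.114.202.24/29 (100.114.202.24 - 100.114.202.31) does not contain 100.114.202.60
  100.114.202.120/29 (100.114.202.120 - 100.114.202.127) does not contain 100.114.202.60
  100.114.202.48/29 (100.114.202.48 - 100.114.202.55) does not contain 100.114.202.60
  100.114.202.128/26 (100.114.202.128 - 100.114.202.191) does not contain 100.114.202.60
  100.114.203.0/24 (100.114.203.0 - 100.114.203.255) does not contain 100.114.202.60
  100.114.204.0/22 (100.114.204.0 - 100.114.207.255) does not contain 100.114.202.60
  100.114.208.0/20 (100.114.208.0 - 100.114.223.255) does not contain 100.114.202.60
  100.118.0.0/16 (100.118.0.0 - 100.118.255.255) does not contain 100.114.202.60
  102.112.0.0/14 (102.112.0.0 - 102.115.255.255) does not contain 100.114.202.60
Longest matching prefix is /13 -> next hop R12.

R12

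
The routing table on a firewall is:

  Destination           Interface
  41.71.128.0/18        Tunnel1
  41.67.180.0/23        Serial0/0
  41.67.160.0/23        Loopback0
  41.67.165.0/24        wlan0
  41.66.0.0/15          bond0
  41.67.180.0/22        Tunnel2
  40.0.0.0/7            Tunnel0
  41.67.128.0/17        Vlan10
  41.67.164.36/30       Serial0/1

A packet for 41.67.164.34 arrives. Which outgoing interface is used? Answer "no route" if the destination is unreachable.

Vlan10

Routes whose prefix contains 41.67.164.34:
  40.0.0.0/7 (40.0.0.0 - 41.255.255.255) -> Tunnel0
  41.66.0.0/15 (41.66.0.0 - 41.67.255.255) -> bond0
  41.67.128.0/17 (41.67.128.0 - 41.67.255.255) -> Vlan10
More-specific entries that do NOT match:
  41.67.164.36/30 (41.67.164.36 - 41.67.164.39) does not contain 41.67.164.34
  41.67.165.0/24 (41.67.165.0 - 41.67.165.255) does not contain 41.67.164.34
  41.67.180.0/23 (41.67.180.0 - 41.67.181.255) does not contain 41.67.164.34
  41.67.160.0/23 (41.67.160.0 - 41.67.161.255) does not contain 41.67.164.34
  41.67.180.0/22 (41.67.180.0 - 41.67.183.255) does not contain 41.67.164.34
  41.71.128.0/18 (41.71.128.0 - 41.71.191.255) does not contain 41.67.164.34
Longest matching prefix is /17 -> interface Vlan10.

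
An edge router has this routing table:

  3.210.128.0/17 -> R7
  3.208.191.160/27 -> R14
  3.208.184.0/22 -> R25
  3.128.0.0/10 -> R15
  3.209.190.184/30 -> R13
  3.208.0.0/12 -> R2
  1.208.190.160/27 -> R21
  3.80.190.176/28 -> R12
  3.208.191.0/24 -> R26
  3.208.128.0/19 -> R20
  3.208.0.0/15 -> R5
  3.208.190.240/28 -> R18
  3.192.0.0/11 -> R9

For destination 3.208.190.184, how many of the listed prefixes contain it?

3

Prefixes containing 3.208.190.184:
  3.192.0.0/11 (3.192.0.0 - 3.223.255.255)
  3.208.0.0/12 (3.208.0.0 - 3.223.255.255)
  3.208.0.0/15 (3.208.0.0 - 3.209.255.255)
Total matching entries: 3.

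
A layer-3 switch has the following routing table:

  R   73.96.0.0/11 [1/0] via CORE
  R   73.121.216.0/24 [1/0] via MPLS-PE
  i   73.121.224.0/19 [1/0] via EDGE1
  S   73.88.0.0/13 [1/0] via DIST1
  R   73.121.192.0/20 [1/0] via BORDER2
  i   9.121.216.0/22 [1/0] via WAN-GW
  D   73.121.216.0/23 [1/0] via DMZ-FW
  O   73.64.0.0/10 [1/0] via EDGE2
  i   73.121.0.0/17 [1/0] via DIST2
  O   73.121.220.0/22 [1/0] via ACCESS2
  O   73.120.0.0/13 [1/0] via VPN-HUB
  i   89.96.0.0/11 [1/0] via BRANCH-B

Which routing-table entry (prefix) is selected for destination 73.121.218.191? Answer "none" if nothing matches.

73.120.0.0/13

Entries matching 73.121.218.191:
  73.64.0.0/10 (73.64.0.0 - 73.127.255.255)
  73.96.0.0/11 (73.96.0.0 - 73.127.255.255)
  73.120.0.0/13 (73.120.0.0 - 73.127.255.255)
Most specific is 73.120.0.0/13.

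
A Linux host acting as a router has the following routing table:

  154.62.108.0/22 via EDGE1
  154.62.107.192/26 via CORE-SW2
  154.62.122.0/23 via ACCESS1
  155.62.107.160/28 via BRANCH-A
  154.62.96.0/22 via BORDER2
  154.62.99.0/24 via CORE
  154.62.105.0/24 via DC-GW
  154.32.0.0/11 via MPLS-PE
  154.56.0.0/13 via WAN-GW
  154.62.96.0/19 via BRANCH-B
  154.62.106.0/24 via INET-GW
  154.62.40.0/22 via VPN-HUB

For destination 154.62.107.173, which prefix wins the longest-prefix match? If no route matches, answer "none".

Entries matching 154.62.107.173:
  154.32.0.0/11 (154.32.0.0 - 154.63.255.255)
  154.56.0.0/13 (154.56.0.0 - 154.63.255.255)
  154.62.96.0/19 (154.62.96.0 - 154.62.127.255)
Most specific is 154.62.96.0/19.

154.62.96.0/19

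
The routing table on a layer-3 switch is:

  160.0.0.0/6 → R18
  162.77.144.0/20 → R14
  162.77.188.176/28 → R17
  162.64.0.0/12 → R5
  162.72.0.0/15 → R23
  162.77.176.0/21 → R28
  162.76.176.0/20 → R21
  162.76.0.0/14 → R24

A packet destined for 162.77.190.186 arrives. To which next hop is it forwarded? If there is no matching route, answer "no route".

R24

Routes whose prefix contains 162.77.190.186:
  160.0.0.0/6 (160.0.0.0 - 163.255.255.255) -> R18
  162.64.0.0/12 (162.64.0.0 - 162.79.255.255) -> R5
  162.76.0.0/14 (162.76.0.0 - 162.79.255.255) -> R24
More-specific entries that do NOT match:
  162.77.188.176/28 (162.77.188.176 - 162.77.188.191) does not contain 162.77.190.186
  162.77.176.0/21 (162.77.176.0 - 162.77.183.255) does not contain 162.77.190.186
  162.77.144.0/20 (162.77.144.0 - 162.77.159.255) does not contain 162.77.190.186
  162.76.176.0/20 (162.76.176.0 - 162.76.191.255) does not contain 162.77.190.186
  162.72.0.0/15 (162.72.0.0 - 162.73.255.255) does not contain 162.77.190.186
Longest matching prefix is /14 -> next hop R24.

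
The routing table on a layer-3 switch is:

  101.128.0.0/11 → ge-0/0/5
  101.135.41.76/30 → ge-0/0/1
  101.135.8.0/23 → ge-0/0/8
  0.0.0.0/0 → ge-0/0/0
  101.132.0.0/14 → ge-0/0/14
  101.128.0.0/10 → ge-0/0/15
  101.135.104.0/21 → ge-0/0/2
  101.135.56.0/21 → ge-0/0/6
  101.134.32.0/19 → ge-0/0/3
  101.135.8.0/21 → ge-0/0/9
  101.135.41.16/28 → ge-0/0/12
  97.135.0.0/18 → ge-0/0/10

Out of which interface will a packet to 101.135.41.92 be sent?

ge-0/0/14

Routes whose prefix contains 101.135.41.92:
  0.0.0.0/0 (default, matches everything) -> ge-0/0/0
  101.128.0.0/10 (101.128.0.0 - 101.191.255.255) -> ge-0/0/15
  101.128.0.0/11 (101.128.0.0 - 101.159.255.255) -> ge-0/0/5
  101.132.0.0/14 (101.132.0.0 - 101.135.255.255) -> ge-0/0/14
More-specific entries that do NOT match:
  101.135.41.76/30 (101.135.41.76 - 101.135.41.79) does not contain 101.135.41.92
  101.135.41.16/28 (101.135.41.16 - 101.135.41.31) does not contain 101.135.41.92
  101.135.8.0/23 (101.135.8.0 - 101.135.9.255) does not contain 101.135.41.92
  101.135.104.0/21 (101.135.104.0 - 101.135.111.255) does not contain 101.135.41.92
  101.135.56.0/21 (101.135.56.0 - 101.135.63.255) does not contain 101.135.41.92
  101.135.8.0/21 (101.135.8.0 - 101.135.15.255) does not contain 101.135.41.92
  101.134.32.0/19 (101.134.32.0 - 101.134.63.255) does not contain 101.135.41.92
  97.135.0.0/18 (97.135.0.0 - 97.135.63.255) does not contain 101.135.41.92
Longest matching prefix is /14 -> interface ge-0/0/14.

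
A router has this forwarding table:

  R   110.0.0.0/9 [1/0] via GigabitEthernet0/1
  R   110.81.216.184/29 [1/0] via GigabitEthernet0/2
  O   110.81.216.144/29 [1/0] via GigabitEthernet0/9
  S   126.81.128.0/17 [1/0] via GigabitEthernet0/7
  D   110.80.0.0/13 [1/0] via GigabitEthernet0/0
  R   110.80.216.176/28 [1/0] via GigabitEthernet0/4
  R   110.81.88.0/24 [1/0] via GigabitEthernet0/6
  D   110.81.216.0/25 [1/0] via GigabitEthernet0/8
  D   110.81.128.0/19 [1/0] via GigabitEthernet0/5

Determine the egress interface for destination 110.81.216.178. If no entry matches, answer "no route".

Routes whose prefix contains 110.81.216.178:
  110.0.0.0/9 (110.0.0.0 - 110.127.255.255) -> GigabitEthernet0/1
  110.80.0.0/13 (110.80.0.0 - 110.87.255.255) -> GigabitEthernet0/0
More-specific entries that do NOT match:
  110.81.216.184/29 (110.81.216.184 - 110.81.216.191) does not contain 110.81.216.178
  110.81.216.144/29 (110.81.216.144 - 110.81.216.151) does not contain 110.81.216.178
  110.80.216.176/28 (110.80.216.176 - 110.80.216.191) does not contain 110.81.216.178
  110.81.216.0/25 (110.81.216.0 - 110.81.216.127) does not contain 110.81.216.178
  110.81.88.0/24 (110.81.88.0 - 110.81.88.255) does not contain 110.81.216.178
  110.81.128.0/19 (110.81.128.0 - 110.81.159.255) does not contain 110.81.216.178
  126.81.128.0/17 (126.81.128.0 - 126.81.255.255) does not contain 110.81.216.178
Longest matching prefix is /13 -> interface GigabitEthernet0/0.

GigabitEthernet0/0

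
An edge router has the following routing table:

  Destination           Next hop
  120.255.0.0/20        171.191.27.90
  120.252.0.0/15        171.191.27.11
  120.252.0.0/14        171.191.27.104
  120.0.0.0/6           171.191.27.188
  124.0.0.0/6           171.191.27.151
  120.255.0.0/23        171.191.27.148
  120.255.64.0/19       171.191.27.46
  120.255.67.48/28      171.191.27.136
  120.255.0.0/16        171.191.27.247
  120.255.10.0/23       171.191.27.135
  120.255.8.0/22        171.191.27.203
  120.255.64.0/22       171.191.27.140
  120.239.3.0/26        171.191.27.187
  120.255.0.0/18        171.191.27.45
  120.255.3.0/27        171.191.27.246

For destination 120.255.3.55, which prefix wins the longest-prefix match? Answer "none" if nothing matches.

Entries matching 120.255.3.55:
  120.0.0.0/6 (120.0.0.0 - 123.255.255.255)
  120.252.0.0/14 (120.252.0.0 - 120.255.255.255)
  120.255.0.0/16 (120.255.0.0 - 120.255.255.255)
  120.255.0.0/18 (120.255.0.0 - 120.255.63.255)
  120.255.0.0/20 (120.255.0.0 - 120.255.15.255)
Most specific is 120.255.0.0/20.

120.255.0.0/20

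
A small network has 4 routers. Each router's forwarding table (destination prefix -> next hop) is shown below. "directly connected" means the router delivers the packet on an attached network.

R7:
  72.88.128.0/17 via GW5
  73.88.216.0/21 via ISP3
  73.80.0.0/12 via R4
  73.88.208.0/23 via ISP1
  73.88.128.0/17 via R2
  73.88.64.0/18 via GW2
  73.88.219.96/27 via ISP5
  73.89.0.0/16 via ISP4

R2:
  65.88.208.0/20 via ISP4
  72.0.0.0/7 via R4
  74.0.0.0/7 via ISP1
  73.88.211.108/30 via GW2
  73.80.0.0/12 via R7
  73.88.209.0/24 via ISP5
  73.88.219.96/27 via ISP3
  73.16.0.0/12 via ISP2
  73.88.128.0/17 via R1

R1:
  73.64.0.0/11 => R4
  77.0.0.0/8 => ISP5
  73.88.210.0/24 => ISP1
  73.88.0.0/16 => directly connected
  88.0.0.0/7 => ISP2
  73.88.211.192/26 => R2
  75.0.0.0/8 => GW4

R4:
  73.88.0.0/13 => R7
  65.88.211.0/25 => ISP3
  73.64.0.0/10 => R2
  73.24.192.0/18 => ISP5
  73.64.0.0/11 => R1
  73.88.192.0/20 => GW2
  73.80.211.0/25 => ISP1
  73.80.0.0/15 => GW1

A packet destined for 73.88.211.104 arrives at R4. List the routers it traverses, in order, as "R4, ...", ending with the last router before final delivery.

R4, R7, R2, R1

At R4: longest match for 73.88.211.104 is 73.88.0.0/13 -> R7
At R7: longest match for 73.88.211.104 is 73.88.128.0/17 -> R2
At R2: longest match for 73.88.211.104 is 73.88.128.0/17 -> R1
At R1: longest match for 73.88.211.104 is 73.88.0.0/16 -> directly connected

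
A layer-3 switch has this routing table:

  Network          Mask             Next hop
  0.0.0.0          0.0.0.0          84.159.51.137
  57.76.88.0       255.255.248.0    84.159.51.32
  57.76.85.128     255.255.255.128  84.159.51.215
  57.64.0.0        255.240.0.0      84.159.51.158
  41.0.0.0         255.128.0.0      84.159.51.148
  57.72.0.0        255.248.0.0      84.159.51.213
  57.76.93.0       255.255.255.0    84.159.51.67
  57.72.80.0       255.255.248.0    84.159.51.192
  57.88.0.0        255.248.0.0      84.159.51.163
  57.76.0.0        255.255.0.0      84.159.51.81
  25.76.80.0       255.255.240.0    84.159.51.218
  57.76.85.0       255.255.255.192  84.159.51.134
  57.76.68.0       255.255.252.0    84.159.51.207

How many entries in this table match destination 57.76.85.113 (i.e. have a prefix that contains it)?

4

Prefixes containing 57.76.85.113:
  0.0.0.0/0 (default, matches everything)
  57.64.0.0/12 (57.64.0.0 - 57.79.255.255)
  57.72.0.0/13 (57.72.0.0 - 57.79.255.255)
  57.76.0.0/16 (57.76.0.0 - 57.76.255.255)
Total matching entries: 4.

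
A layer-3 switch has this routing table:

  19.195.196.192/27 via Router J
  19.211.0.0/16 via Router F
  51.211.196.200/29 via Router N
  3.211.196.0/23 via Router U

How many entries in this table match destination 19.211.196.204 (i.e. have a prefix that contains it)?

1

Prefixes containing 19.211.196.204:
  19.211.0.0/16 (19.211.0.0 - 19.211.255.255)
Total matching entries: 1.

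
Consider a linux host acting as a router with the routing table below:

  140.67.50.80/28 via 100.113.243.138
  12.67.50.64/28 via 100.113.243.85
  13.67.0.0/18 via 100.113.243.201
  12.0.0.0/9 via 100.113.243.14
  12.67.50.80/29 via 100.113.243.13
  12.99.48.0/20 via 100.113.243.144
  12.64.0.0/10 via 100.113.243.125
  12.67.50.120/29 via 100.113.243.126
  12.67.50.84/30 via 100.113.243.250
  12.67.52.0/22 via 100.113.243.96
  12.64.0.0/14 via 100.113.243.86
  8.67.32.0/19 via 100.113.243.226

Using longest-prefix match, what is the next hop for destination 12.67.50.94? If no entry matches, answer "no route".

100.113.243.86

Routes whose prefix contains 12.67.50.94:
  12.0.0.0/9 (12.0.0.0 - 12.127.255.255) -> 100.113.243.14
  12.64.0.0/10 (12.64.0.0 - 12.127.255.255) -> 100.113.243.125
  12.64.0.0/14 (12.64.0.0 - 12.67.255.255) -> 100.113.243.86
More-specific entries that do NOT match:
  12.67.50.84/30 (12.67.50.84 - 12.67.50.87) does not contain 12.67.50.94
  12.67.50.80/29 (12.67.50.80 - 12.67.50.87) does not contain 12.67.50.94
  12.67.50.120/29 (12.67.50.120 - 12.67.50.127) does not contain 12.67.50.94
  140.67.50.80/28 (140.67.50.80 - 140.67.50.95) does not contain 12.67.50.94
  12.67.50.64/28 (12.67.50.64 - 12.67.50.79) does not contain 12.67.50.94
  12.67.52.0/22 (12.67.52.0 - 12.67.55.255) does not contain 12.67.50.94
  12.99.48.0/20 (12.99.48.0 - 12.99.63.255) does not contain 12.67.50.94
  8.67.32.0/19 (8.67.32.0 - 8.67.63.255) does not contain 12.67.50.94
  13.67.0.0/18 (13.67.0.0 - 13.67.63.255) does not contain 12.67.50.94
Longest matching prefix is /14 -> next hop 100.113.243.86.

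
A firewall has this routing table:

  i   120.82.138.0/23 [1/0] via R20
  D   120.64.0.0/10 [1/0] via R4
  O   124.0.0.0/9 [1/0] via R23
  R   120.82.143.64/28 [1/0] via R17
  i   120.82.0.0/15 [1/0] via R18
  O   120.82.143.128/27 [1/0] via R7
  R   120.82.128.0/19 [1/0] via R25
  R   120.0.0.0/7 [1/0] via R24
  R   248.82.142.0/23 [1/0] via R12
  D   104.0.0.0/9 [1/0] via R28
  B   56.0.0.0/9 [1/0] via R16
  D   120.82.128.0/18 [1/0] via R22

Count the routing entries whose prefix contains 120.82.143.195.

5

Prefixes containing 120.82.143.195:
  120.0.0.0/7 (120.0.0.0 - 121.255.255.255)
  120.64.0.0/10 (120.64.0.0 - 120.127.255.255)
  120.82.0.0/15 (120.82.0.0 - 120.83.255.255)
  120.82.128.0/18 (120.82.128.0 - 120.82.191.255)
  120.82.128.0/19 (120.82.128.0 - 120.82.159.255)
Total matching entries: 5.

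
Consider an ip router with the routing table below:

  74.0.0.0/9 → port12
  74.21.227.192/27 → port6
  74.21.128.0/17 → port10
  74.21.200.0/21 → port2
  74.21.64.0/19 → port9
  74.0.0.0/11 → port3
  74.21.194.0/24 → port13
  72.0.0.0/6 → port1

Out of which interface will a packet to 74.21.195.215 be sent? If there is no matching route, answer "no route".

port10

Routes whose prefix contains 74.21.195.215:
  72.0.0.0/6 (72.0.0.0 - 75.255.255.255) -> port1
  74.0.0.0/9 (74.0.0.0 - 74.127.255.255) -> port12
  74.0.0.0/11 (74.0.0.0 - 74.31.255.255) -> port3
  74.21.128.0/17 (74.21.128.0 - 74.21.255.255) -> port10
More-specific entries that do NOT match:
  74.21.227.192/27 (74.21.227.192 - 74.21.227.223) does not contain 74.21.195.215
  74.21.194.0/24 (74.21.194.0 - 74.21.194.255) does not contain 74.21.195.215
  74.21.200.0/21 (74.21.200.0 - 74.21.207.255) does not contain 74.21.195.215
  74.21.64.0/19 (74.21.64.0 - 74.21.95.255) does not contain 74.21.195.215
Longest matching prefix is /17 -> interface port10.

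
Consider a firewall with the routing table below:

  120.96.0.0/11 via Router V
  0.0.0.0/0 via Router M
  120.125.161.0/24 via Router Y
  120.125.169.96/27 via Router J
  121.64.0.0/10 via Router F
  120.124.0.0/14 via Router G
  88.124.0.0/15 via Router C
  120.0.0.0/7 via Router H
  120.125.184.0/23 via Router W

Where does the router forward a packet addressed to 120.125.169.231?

Router G

Routes whose prefix contains 120.125.169.231:
  0.0.0.0/0 (default, matches everything) -> Router M
  120.0.0.0/7 (120.0.0.0 - 121.255.255.255) -> Router H
  120.96.0.0/11 (120.96.0.0 - 120.127.255.255) -> Router V
  120.124.0.0/14 (120.124.0.0 - 120.127.255.255) -> Router G
More-specific entries that do NOT match:
  120.125.169.96/27 (120.125.169.96 - 120.125.169.127) does not contain 120.125.169.231
  120.125.161.0/24 (120.125.161.0 - 120.125.161.255) does not contain 120.125.169.231
  120.125.184.0/23 (120.125.184.0 - 120.125.185.255) does not contain 120.125.169.231
  88.124.0.0/15 (88.124.0.0 - 88.125.255.255) does not contain 120.125.169.231
Longest matching prefix is /14 -> next hop Router G.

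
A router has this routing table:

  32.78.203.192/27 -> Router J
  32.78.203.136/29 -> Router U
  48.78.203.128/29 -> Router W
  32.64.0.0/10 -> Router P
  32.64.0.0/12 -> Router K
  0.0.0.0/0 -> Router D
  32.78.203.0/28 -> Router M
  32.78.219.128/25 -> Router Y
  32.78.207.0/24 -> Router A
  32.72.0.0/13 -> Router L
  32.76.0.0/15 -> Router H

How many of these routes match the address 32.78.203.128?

Prefixes containing 32.78.203.128:
  0.0.0.0/0 (default, matches everything)
  32.64.0.0/10 (32.64.0.0 - 32.127.255.255)
  32.64.0.0/12 (32.64.0.0 - 32.79.255.255)
  32.72.0.0/13 (32.72.0.0 - 32.79.255.255)
Total matching entries: 4.

4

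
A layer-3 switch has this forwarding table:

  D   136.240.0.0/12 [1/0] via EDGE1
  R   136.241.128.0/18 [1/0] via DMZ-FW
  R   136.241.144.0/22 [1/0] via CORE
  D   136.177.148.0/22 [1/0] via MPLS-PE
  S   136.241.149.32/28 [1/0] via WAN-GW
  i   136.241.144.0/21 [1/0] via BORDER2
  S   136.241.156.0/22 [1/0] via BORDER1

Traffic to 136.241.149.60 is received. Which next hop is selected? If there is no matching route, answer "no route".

Routes whose prefix contains 136.241.149.60:
  136.240.0.0/12 (136.240.0.0 - 136.255.255.255) -> EDGE1
  136.241.128.0/18 (136.241.128.0 - 136.241.191.255) -> DMZ-FW
  136.241.144.0/21 (136.241.144.0 - 136.241.151.255) -> BORDER2
More-specific entries that do NOT match:
  136.241.149.32/28 (136.241.149.32 - 136.241.149.47) does not contain 136.241.149.60
  136.241.144.0/22 (136.241.144.0 - 136.241.147.255) does not contain 136.241.149.60
  136.177.148.0/22 (136.177.148.0 - 136.177.151.255) does not contain 136.241.149.60
  136.241.156.0/22 (136.241.156.0 - 136.241.159.255) does not contain 136.241.149.60
Longest matching prefix is /21 -> next hop BORDER2.

BORDER2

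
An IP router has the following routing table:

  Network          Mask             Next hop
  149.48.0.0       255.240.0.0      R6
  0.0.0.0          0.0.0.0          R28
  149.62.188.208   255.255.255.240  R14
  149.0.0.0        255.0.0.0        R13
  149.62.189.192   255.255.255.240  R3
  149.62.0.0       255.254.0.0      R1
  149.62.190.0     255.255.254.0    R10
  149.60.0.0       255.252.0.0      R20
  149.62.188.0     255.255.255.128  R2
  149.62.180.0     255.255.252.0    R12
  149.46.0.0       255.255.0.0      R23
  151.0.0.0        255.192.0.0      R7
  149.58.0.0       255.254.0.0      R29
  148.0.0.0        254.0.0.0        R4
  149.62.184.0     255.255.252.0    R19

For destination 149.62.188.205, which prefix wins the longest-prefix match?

Entries matching 149.62.188.205:
  0.0.0.0/0 (default, matches everything)
  148.0.0.0/7 (148.0.0.0 - 149.255.255.255)
  149.0.0.0/8 (149.0.0.0 - 149.255.255.255)
  149.48.0.0/12 (149.48.0.0 - 149.63.255.255)
  149.60.0.0/14 (149.60.0.0 - 149.63.255.255)
  149.62.0.0/15 (149.62.0.0 - 149.63.255.255)
Most specific is 149.62.0.0/15.

149.62.0.0/15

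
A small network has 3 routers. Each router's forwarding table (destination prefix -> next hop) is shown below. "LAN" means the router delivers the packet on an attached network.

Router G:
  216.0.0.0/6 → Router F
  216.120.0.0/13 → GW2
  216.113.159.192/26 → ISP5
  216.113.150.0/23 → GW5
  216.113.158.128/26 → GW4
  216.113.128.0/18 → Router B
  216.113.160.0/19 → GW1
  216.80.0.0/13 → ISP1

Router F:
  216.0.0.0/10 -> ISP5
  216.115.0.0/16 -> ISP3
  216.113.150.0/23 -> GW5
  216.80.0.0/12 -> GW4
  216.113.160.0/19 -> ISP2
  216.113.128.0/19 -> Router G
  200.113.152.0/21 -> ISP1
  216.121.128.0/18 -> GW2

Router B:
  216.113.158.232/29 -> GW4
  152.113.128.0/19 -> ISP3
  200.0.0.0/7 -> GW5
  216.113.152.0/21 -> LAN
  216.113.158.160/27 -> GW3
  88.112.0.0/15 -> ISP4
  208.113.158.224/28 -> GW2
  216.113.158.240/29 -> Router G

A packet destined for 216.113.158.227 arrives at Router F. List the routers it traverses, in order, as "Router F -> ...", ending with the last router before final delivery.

Router F -> Router G -> Router B

At Router F: longest match for 216.113.158.227 is 216.113.128.0/19 -> Router G
At Router G: longest match for 216.113.158.227 is 216.113.128.0/18 -> Router B
At Router B: longest match for 216.113.158.227 is 216.113.152.0/21 -> LAN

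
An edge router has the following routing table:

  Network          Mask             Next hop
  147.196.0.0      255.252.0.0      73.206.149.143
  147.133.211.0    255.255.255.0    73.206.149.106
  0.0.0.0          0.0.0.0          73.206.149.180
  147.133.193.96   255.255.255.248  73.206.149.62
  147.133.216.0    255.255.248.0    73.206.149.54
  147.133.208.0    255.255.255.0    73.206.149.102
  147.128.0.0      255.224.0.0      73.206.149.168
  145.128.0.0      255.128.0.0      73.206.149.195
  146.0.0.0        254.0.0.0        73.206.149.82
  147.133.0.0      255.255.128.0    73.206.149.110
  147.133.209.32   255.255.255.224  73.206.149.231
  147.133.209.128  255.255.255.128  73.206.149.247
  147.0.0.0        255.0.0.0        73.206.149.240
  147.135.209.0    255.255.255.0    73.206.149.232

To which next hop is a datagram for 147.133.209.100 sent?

Routes whose prefix contains 147.133.209.100:
  0.0.0.0/0 (default, matches everything) -> 73.206.149.180
  146.0.0.0/7 (146.0.0.0 - 147.255.255.255) -> 73.206.149.82
  147.0.0.0/8 (147.0.0.0 - 147.255.255.255) -> 73.206.149.240
  147.128.0.0/11 (147.128.0.0 - 147.159.255.255) -> 73.206.149.168
More-specific entries that do NOT match:
  147.133.193.96/29 (147.133.193.96 - 147.133.193.103) does not contain 147.133.209.100
  147.133.209.32/27 (147.133.209.32 - 147.133.209.63) does not contain 147.133.209.100
  147.133.209.128/25 (147.133.209.128 - 147.133.209.255) does not contain 147.133.209.100
  147.133.211.0/24 (147.133.211.0 - 147.133.211.255) does not contain 147.133.209.100
  147.133.208.0/24 (147.133.208.0 - 147.133.208.255) does not contain 147.133.209.100
  147.135.209.0/24 (147.135.209.0 - 147.135.209.255) does not contain 147.133.209.100
  147.133.216.0/21 (147.133.216.0 - 147.133.223.255) does not contain 147.133.209.100
  147.133.0.0/17 (147.133.0.0 - 147.133.127.255) does not contain 147.133.209.100
  147.196.0.0/14 (147.196.0.0 - 147.199.255.255) does not contain 147.133.209.100
Longest matching prefix is /11 -> next hop 73.206.149.168.

73.206.149.168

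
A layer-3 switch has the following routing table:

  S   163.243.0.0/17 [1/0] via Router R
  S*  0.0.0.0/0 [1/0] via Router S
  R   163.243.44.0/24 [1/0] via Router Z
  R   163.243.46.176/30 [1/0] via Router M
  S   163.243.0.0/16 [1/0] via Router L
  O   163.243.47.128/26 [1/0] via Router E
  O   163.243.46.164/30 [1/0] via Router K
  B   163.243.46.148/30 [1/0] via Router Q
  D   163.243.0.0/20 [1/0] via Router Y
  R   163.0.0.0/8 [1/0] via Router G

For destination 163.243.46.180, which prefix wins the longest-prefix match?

163.243.0.0/17

Entries matching 163.243.46.180:
  0.0.0.0/0 (default, matches everything)
  163.0.0.0/8 (163.0.0.0 - 163.255.255.255)
  163.243.0.0/16 (163.243.0.0 - 163.243.255.255)
  163.243.0.0/17 (163.243.0.0 - 163.243.127.255)
Most specific is 163.243.0.0/17.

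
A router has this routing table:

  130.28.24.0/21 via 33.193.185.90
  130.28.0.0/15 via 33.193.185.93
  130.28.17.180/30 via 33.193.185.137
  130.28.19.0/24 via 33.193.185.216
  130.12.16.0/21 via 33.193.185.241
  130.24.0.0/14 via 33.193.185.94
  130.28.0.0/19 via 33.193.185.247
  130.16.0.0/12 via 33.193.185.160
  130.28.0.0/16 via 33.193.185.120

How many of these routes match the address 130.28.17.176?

Prefixes containing 130.28.17.176:
  130.16.0.0/12 (130.16.0.0 - 130.31.255.255)
  130.28.0.0/15 (130.28.0.0 - 130.29.255.255)
  130.28.0.0/16 (130.28.0.0 - 130.28.255.255)
  130.28.0.0/19 (130.28.0.0 - 130.28.31.255)
Total matching entries: 4.

4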